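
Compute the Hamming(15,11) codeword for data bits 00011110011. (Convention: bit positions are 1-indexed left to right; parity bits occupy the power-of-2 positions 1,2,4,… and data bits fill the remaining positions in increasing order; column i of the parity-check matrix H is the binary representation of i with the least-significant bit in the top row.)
Codeword c = d · G (mod 2), d = 00011110011:
  c[0] = d·G[:,0] = (00011110011)·(11011010101) mod 2 = 0+0+0+1+1+0+1+0+0+0+1 mod 2 = 0
  c[1] = d·G[:,1] = (00011110011)·(10110110011) mod 2 = 0+0+0+1+0+1+1+0+0+1+1 mod 2 = 1
  c[2] = d·G[:,2] = (00011110011)·(10000000000) mod 2 = 0+0+0+0+0+0+0+0+0+0+0 mod 2 = 0
  c[3] = d·G[:,3] = (00011110011)·(01110001111) mod 2 = 0+0+0+1+0+0+0+0+0+1+1 mod 2 = 1
  c[4] = d·G[:,4] = (00011110011)·(01000000000) mod 2 = 0+0+0+0+0+0+0+0+0+0+0 mod 2 = 0
  c[5] = d·G[:,5] = (00011110011)·(00100000000) mod 2 = 0+0+0+0+0+0+0+0+0+0+0 mod 2 = 0
  c[6] = d·G[:,6] = (00011110011)·(00010000000) mod 2 = 0+0+0+1+0+0+0+0+0+0+0 mod 2 = 1
  c[7] = d·G[:,7] = (00011110011)·(00001111111) mod 2 = 0+0+0+0+1+1+1+0+0+1+1 mod 2 = 1
  c[8] = d·G[:,8] = (00011110011)·(00001000000) mod 2 = 0+0+0+0+1+0+0+0+0+0+0 mod 2 = 1
  c[9] = d·G[:,9] = (00011110011)·(00000100000) mod 2 = 0+0+0+0+0+1+0+0+0+0+0 mod 2 = 1
  c[10] = d·G[:,10] = (00011110011)·(00000010000) mod 2 = 0+0+0+0+0+0+1+0+0+0+0 mod 2 = 1
  c[11] = d·G[:,11] = (00011110011)·(00000001000) mod 2 = 0+0+0+0+0+0+0+0+0+0+0 mod 2 = 0
  c[12] = d·G[:,12] = (00011110011)·(00000000100) mod 2 = 0+0+0+0+0+0+0+0+0+0+0 mod 2 = 0
  c[13] = d·G[:,13] = (00011110011)·(00000000010) mod 2 = 0+0+0+0+0+0+0+0+0+1+0 mod 2 = 1
  c[14] = d·G[:,14] = (00011110011)·(00000000001) mod 2 = 0+0+0+0+0+0+0+0+0+0+1 mod 2 = 1
Codeword = 010100111110011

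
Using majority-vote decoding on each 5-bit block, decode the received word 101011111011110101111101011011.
Split into 5-bit blocks and majority-vote each:
  block 1 = 10101: 3 ones, 2 zeros → 1
  block 2 = 11110: 4 ones, 1 zeros → 1
  block 3 = 11110: 4 ones, 1 zeros → 1
  block 4 = 10111: 4 ones, 1 zeros → 1
  block 5 = 11010: 3 ones, 2 zeros → 1
  block 6 = 11011: 4 ones, 1 zeros → 1
Decoded = 111111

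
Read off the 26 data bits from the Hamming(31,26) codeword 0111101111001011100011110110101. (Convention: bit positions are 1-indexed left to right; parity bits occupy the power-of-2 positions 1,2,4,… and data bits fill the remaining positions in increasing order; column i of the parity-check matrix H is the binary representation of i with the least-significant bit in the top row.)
Parity bits occupy power-of-2 positions; data bits are at positions {3,5,6,7,9,10,11,12,13,14,15,17,18,19,20,21,22,23,24,25,26,27,28,29,30,31} (1-indexed).
Extract: c[3]=1 c[5]=1 c[6]=0 c[7]=1 c[9]=1 c[10]=1 c[11]=0 c[12]=0 c[13]=1 c[14]=0 c[15]=1 c[17]=1 c[18]=0 c[19]=0 c[20]=0 c[21]=1 c[22]=1 c[23]=1 c[24]=1 c[25]=0 c[26]=1 c[27]=1 c[28]=0 c[29]=1 c[30]=0 c[31]=1
Data = 11011100101100011110110101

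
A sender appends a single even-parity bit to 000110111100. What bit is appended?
Sum of data bits: 0+0+0+1+1+0+1+1+1+1+0+0 = 6.
6 mod 2 = 0, so parity bit = 0.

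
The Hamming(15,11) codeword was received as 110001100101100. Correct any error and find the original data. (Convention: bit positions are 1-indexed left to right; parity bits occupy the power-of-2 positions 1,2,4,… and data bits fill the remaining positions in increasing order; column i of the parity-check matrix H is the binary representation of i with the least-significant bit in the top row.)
Syndrome s = H · r^T (mod 2), r = 110001100101100:
  s[0] = (101010101010101)·(110001100101100) mod 2 = 1+0+0+0+0+0+1+0+0+0+0+0+1+0+0 mod 2 = 1
  s[1] = (011001100110011)·(110001100101100) mod 2 = 0+1+0+0+0+1+1+0+0+1+0+0+0+0+0 mod 2 = 0
  s[2] = (000111100001111)·(110001100101100) mod 2 = 0+0+0+0+0+1+1+0+0+0+0+1+1+0+0 mod 2 = 0
  s[3] = (000000011111111)·(110001100101100) mod 2 = 0+0+0+0+0+0+0+0+0+1+0+1+1+0+0 mod 2 = 1
Syndrome = 1001
Column 9 of H equals this syndrome → error at bit 9 (1-indexed).
Flip bit 9: 110001100101100 → 110001101101100
Extract data bits at positions {3,5,6,7,9,10,11,12,13,14,15}: 00111101100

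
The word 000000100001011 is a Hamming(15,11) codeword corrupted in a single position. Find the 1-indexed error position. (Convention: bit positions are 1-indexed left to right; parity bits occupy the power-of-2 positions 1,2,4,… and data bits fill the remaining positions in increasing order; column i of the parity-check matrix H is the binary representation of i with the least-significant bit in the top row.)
Syndrome s = H · r^T (mod 2), r = 000000100001011:
  s[0] = (101010101010101)·(000000100001011) mod 2 = 0+0+0+0+0+0+1+0+0+0+0+0+0+0+1 mod 2 = 0
  s[1] = (011001100110011)·(000000100001011) mod 2 = 0+0+0+0+0+0+1+0+0+0+0+0+0+1+1 mod 2 = 1
  s[2] = (000111100001111)·(000000100001011) mod 2 = 0+0+0+0+0+0+1+0+0+0+0+1+0+1+1 mod 2 = 0
  s[3] = (000000011111111)·(000000100001011) mod 2 = 0+0+0+0+0+0+0+0+0+0+0+1+0+1+1 mod 2 = 1
Syndrome = 0101
Column i of H is the binary representation of i, so the syndrome is the binary index of the flipped bit.
Read s = 0101 with s[0] as LSB: 0·2^0 + 1·2^1 + 0·2^2 + 1·2^3 = 10.
Error is at bit position 10.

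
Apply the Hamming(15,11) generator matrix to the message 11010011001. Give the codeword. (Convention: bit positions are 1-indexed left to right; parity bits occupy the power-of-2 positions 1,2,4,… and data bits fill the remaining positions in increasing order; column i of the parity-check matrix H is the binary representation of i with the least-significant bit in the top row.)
Codeword c = d · G (mod 2), d = 11010011001:
  c[0] = d·G[:,0] = (11010011001)·(11011010101) mod 2 = 1+1+0+1+0+0+1+0+0+0+1 mod 2 = 1
  c[1] = d·G[:,1] = (11010011001)·(10110110011) mod 2 = 1+0+0+1+0+0+1+0+0+0+1 mod 2 = 0
  c[2] = d·G[:,2] = (11010011001)·(10000000000) mod 2 = 1+0+0+0+0+0+0+0+0+0+0 mod 2 = 1
  c[3] = d·G[:,3] = (11010011001)·(01110001111) mod 2 = 0+1+0+1+0+0+0+1+0+0+1 mod 2 = 0
  c[4] = d·G[:,4] = (11010011001)·(01000000000) mod 2 = 0+1+0+0+0+0+0+0+0+0+0 mod 2 = 1
  c[5] = d·G[:,5] = (11010011001)·(00100000000) mod 2 = 0+0+0+0+0+0+0+0+0+0+0 mod 2 = 0
  c[6] = d·G[:,6] = (11010011001)·(00010000000) mod 2 = 0+0+0+1+0+0+0+0+0+0+0 mod 2 = 1
  c[7] = d·G[:,7] = (11010011001)·(00001111111) mod 2 = 0+0+0+0+0+0+1+1+0+0+1 mod 2 = 1
  c[8] = d·G[:,8] = (11010011001)·(00001000000) mod 2 = 0+0+0+0+0+0+0+0+0+0+0 mod 2 = 0
  c[9] = d·G[:,9] = (11010011001)·(00000100000) mod 2 = 0+0+0+0+0+0+0+0+0+0+0 mod 2 = 0
  c[10] = d·G[:,10] = (11010011001)·(00000010000) mod 2 = 0+0+0+0+0+0+1+0+0+0+0 mod 2 = 1
  c[11] = d·G[:,11] = (11010011001)·(00000001000) mod 2 = 0+0+0+0+0+0+0+1+0+0+0 mod 2 = 1
  c[12] = d·G[:,12] = (11010011001)·(00000000100) mod 2 = 0+0+0+0+0+0+0+0+0+0+0 mod 2 = 0
  c[13] = d·G[:,13] = (11010011001)·(00000000010) mod 2 = 0+0+0+0+0+0+0+0+0+0+0 mod 2 = 0
  c[14] = d·G[:,14] = (11010011001)·(00000000001) mod 2 = 0+0+0+0+0+0+0+0+0+0+1 mod 2 = 1
Codeword = 101010110011001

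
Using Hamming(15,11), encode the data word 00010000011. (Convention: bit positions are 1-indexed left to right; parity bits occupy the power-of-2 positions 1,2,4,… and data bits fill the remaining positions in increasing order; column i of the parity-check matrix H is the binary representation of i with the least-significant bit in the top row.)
Codeword c = d · G (mod 2), d = 00010000011:
  c[0] = d·G[:,0] = (00010000011)·(11011010101) mod 2 = 0+0+0+1+0+0+0+0+0+0+1 mod 2 = 0
  c[1] = d·G[:,1] = (00010000011)·(10110110011) mod 2 = 0+0+0+1+0+0+0+0+0+1+1 mod 2 = 1
  c[2] = d·G[:,2] = (00010000011)·(10000000000) mod 2 = 0+0+0+0+0+0+0+0+0+0+0 mod 2 = 0
  c[3] = d·G[:,3] = (00010000011)·(01110001111) mod 2 = 0+0+0+1+0+0+0+0+0+1+1 mod 2 = 1
  c[4] = d·G[:,4] = (00010000011)·(01000000000) mod 2 = 0+0+0+0+0+0+0+0+0+0+0 mod 2 = 0
  c[5] = d·G[:,5] = (00010000011)·(00100000000) mod 2 = 0+0+0+0+0+0+0+0+0+0+0 mod 2 = 0
  c[6] = d·G[:,6] = (00010000011)·(00010000000) mod 2 = 0+0+0+1+0+0+0+0+0+0+0 mod 2 = 1
  c[7] = d·G[:,7] = (00010000011)·(00001111111) mod 2 = 0+0+0+0+0+0+0+0+0+1+1 mod 2 = 0
  c[8] = d·G[:,8] = (00010000011)·(00001000000) mod 2 = 0+0+0+0+0+0+0+0+0+0+0 mod 2 = 0
  c[9] = d·G[:,9] = (00010000011)·(00000100000) mod 2 = 0+0+0+0+0+0+0+0+0+0+0 mod 2 = 0
  c[10] = d·G[:,10] = (00010000011)·(00000010000) mod 2 = 0+0+0+0+0+0+0+0+0+0+0 mod 2 = 0
  c[11] = d·G[:,11] = (00010000011)·(00000001000) mod 2 = 0+0+0+0+0+0+0+0+0+0+0 mod 2 = 0
  c[12] = d·G[:,12] = (00010000011)·(00000000100) mod 2 = 0+0+0+0+0+0+0+0+0+0+0 mod 2 = 0
  c[13] = d·G[:,13] = (00010000011)·(00000000010) mod 2 = 0+0+0+0+0+0+0+0+0+1+0 mod 2 = 1
  c[14] = d·G[:,14] = (00010000011)·(00000000001) mod 2 = 0+0+0+0+0+0+0+0+0+0+1 mod 2 = 1
Codeword = 010100100000011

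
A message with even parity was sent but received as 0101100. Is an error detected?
Sum of received bits: 0+1+0+1+1+0+0 = 3; 3 mod 2 = 1. Result is 1 ≠ 0 → error detected.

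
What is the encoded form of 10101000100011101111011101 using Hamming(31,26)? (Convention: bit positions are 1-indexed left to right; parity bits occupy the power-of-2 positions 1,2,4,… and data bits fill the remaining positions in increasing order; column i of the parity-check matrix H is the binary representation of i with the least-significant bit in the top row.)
Codeword c = d · G (mod 2), d = 10101000100011101111011101:
  c[0] = d·G[:,0] = (10101000100011101111011101)·(11011010101101010101010101) mod 2 = 1+0+0+0+1+0+0+0+1+0+0+0+0+1+0+0+0+1+0+1+0+1+0+1+0+1 mod 2 = 1
  c[1] = d·G[:,1] = (10101000100011101111011101)·(10110110011011001100110011) mod 2 = 1+0+1+0+0+0+0+0+0+0+0+0+1+1+0+0+1+1+0+0+0+1+0+0+0+1 mod 2 = 0
  c[2] = d·G[:,2] = (10101000100011101111011101)·(10000000000000000000000000) mod 2 = 1+0+0+0+0+0+0+0+0+0+0+0+0+0+0+0+0+0+0+0+0+0+0+0+0+0 mod 2 = 1
  c[3] = d·G[:,3] = (10101000100011101111011101)·(01110001111000111100001111) mod 2 = 0+0+1+0+0+0+0+0+1+0+0+0+0+0+1+0+1+1+0+0+0+0+1+1+0+1 mod 2 = 0
  c[4] = d·G[:,4] = (10101000100011101111011101)·(01000000000000000000000000) mod 2 = 0+0+0+0+0+0+0+0+0+0+0+0+0+0+0+0+0+0+0+0+0+0+0+0+0+0 mod 2 = 0
  c[5] = d·G[:,5] = (10101000100011101111011101)·(00100000000000000000000000) mod 2 = 0+0+1+0+0+0+0+0+0+0+0+0+0+0+0+0+0+0+0+0+0+0+0+0+0+0 mod 2 = 1
  c[6] = d·G[:,6] = (10101000100011101111011101)·(00010000000000000000000000) mod 2 = 0+0+0+0+0+0+0+0+0+0+0+0+0+0+0+0+0+0+0+0+0+0+0+0+0+0 mod 2 = 0
  c[7] = d·G[:,7] = (10101000100011101111011101)·(00001111111000000011111111) mod 2 = 0+0+0+0+1+0+0+0+1+0+0+0+0+0+0+0+0+0+1+1+0+1+1+1+0+1 mod 2 = 0
  c[8] = d·G[:,8] = (10101000100011101111011101)·(00001000000000000000000000) mod 2 = 0+0+0+0+1+0+0+0+0+0+0+0+0+0+0+0+0+0+0+0+0+0+0+0+0+0 mod 2 = 1
  c[9] = d·G[:,9] = (10101000100011101111011101)·(00000100000000000000000000) mod 2 = 0+0+0+0+0+0+0+0+0+0+0+0+0+0+0+0+0+0+0+0+0+0+0+0+0+0 mod 2 = 0
  c[10] = d·G[:,10] = (10101000100011101111011101)·(00000010000000000000000000) mod 2 = 0+0+0+0+0+0+0+0+0+0+0+0+0+0+0+0+0+0+0+0+0+0+0+0+0+0 mod 2 = 0
  c[11] = d·G[:,11] = (10101000100011101111011101)·(00000001000000000000000000) mod 2 = 0+0+0+0+0+0+0+0+0+0+0+0+0+0+0+0+0+0+0+0+0+0+0+0+0+0 mod 2 = 0
  c[12] = d·G[:,12] = (10101000100011101111011101)·(00000000100000000000000000) mod 2 = 0+0+0+0+0+0+0+0+1+0+0+0+0+0+0+0+0+0+0+0+0+0+0+0+0+0 mod 2 = 1
  c[13] = d·G[:,13] = (10101000100011101111011101)·(00000000010000000000000000) mod 2 = 0+0+0+0+0+0+0+0+0+0+0+0+0+0+0+0+0+0+0+0+0+0+0+0+0+0 mod 2 = 0
  c[14] = d·G[:,14] = (10101000100011101111011101)·(00000000001000000000000000) mod 2 = 0+0+0+0+0+0+0+0+0+0+0+0+0+0+0+0+0+0+0+0+0+0+0+0+0+0 mod 2 = 0
  c[15] = d·G[:,15] = (10101000100011101111011101)·(00000000000111111111111111) mod 2 = 0+0+0+0+0+0+0+0+0+0+0+0+1+1+1+0+1+1+1+1+0+1+1+1+0+1 mod 2 = 1
  c[16] = d·G[:,16] = (10101000100011101111011101)·(00000000000100000000000000) mod 2 = 0+0+0+0+0+0+0+0+0+0+0+0+0+0+0+0+0+0+0+0+0+0+0+0+0+0 mod 2 = 0
  c[17] = d·G[:,17] = (10101000100011101111011101)·(00000000000010000000000000) mod 2 = 0+0+0+0+0+0+0+0+0+0+0+0+1+0+0+0+0+0+0+0+0+0+0+0+0+0 mod 2 = 1
  c[18] = d·G[:,18] = (10101000100011101111011101)·(00000000000001000000000000) mod 2 = 0+0+0+0+0+0+0+0+0+0+0+0+0+1+0+0+0+0+0+0+0+0+0+0+0+0 mod 2 = 1
  c[19] = d·G[:,19] = (10101000100011101111011101)·(00000000000000100000000000) mod 2 = 0+0+0+0+0+0+0+0+0+0+0+0+0+0+1+0+0+0+0+0+0+0+0+0+0+0 mod 2 = 1
  c[20] = d·G[:,20] = (10101000100011101111011101)·(00000000000000010000000000) mod 2 = 0+0+0+0+0+0+0+0+0+0+0+0+0+0+0+0+0+0+0+0+0+0+0+0+0+0 mod 2 = 0
  c[21] = d·G[:,21] = (10101000100011101111011101)·(00000000000000001000000000) mod 2 = 0+0+0+0+0+0+0+0+0+0+0+0+0+0+0+0+1+0+0+0+0+0+0+0+0+0 mod 2 = 1
  c[22] = d·G[:,22] = (10101000100011101111011101)·(00000000000000000100000000) mod 2 = 0+0+0+0+0+0+0+0+0+0+0+0+0+0+0+0+0+1+0+0+0+0+0+0+0+0 mod 2 = 1
  c[23] = d·G[:,23] = (10101000100011101111011101)·(00000000000000000010000000) mod 2 = 0+0+0+0+0+0+0+0+0+0+0+0+0+0+0+0+0+0+1+0+0+0+0+0+0+0 mod 2 = 1
  c[24] = d·G[:,24] = (10101000100011101111011101)·(00000000000000000001000000) mod 2 = 0+0+0+0+0+0+0+0+0+0+0+0+0+0+0+0+0+0+0+1+0+0+0+0+0+0 mod 2 = 1
  c[25] = d·G[:,25] = (10101000100011101111011101)·(00000000000000000000100000) mod 2 = 0+0+0+0+0+0+0+0+0+0+0+0+0+0+0+0+0+0+0+0+0+0+0+0+0+0 mod 2 = 0
  c[26] = d·G[:,26] = (10101000100011101111011101)·(00000000000000000000010000) mod 2 = 0+0+0+0+0+0+0+0+0+0+0+0+0+0+0+0+0+0+0+0+0+1+0+0+0+0 mod 2 = 1
  c[27] = d·G[:,27] = (10101000100011101111011101)·(00000000000000000000001000) mod 2 = 0+0+0+0+0+0+0+0+0+0+0+0+0+0+0+0+0+0+0+0+0+0+1+0+0+0 mod 2 = 1
  c[28] = d·G[:,28] = (10101000100011101111011101)·(00000000000000000000000100) mod 2 = 0+0+0+0+0+0+0+0+0+0+0+0+0+0+0+0+0+0+0+0+0+0+0+1+0+0 mod 2 = 1
  c[29] = d·G[:,29] = (10101000100011101111011101)·(00000000000000000000000010) mod 2 = 0+0+0+0+0+0+0+0+0+0+0+0+0+0+0+0+0+0+0+0+0+0+0+0+0+0 mod 2 = 0
  c[30] = d·G[:,30] = (10101000100011101111011101)·(00000000000000000000000001) mod 2 = 0+0+0+0+0+0+0+0+0+0+0+0+0+0+0+0+0+0+0+0+0+0+0+0+0+1 mod 2 = 1
Codeword = 1010010010001001011101111011101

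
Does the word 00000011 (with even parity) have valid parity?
Sum of all bits: 0+0+0+0+0+0+1+1 = 2; 2 mod 2 = 0. Result is 0 → valid parity.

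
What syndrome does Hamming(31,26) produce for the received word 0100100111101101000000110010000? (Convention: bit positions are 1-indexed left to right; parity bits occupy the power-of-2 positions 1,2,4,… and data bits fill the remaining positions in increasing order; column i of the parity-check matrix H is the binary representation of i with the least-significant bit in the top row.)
Syndrome s = H · r^T (mod 2), r = 0100100111101101000000110010000:
  s[0] = (1010101010101010101010101010101)·(0100100111101101000000110010000) mod 2 = 0+0+0+0+1+0+0+0+1+0+1+0+1+0+0+0+0+0+0+0+0+0+1+0+0+0+1+0+0+0+0 mod 2 = 0
  s[1] = (0110011001100110011001100110011)·(0100100111101101000000110010000) mod 2 = 0+1+0+0+0+0+0+0+0+1+1+0+0+1+0+0+0+0+0+0+0+0+1+0+0+0+1+0+0+0+0 mod 2 = 0
  s[2] = (0001111000011110000111100001111)·(0100100111101101000000110010000) mod 2 = 0+0+0+0+1+0+0+0+0+0+0+0+1+1+0+0+0+0+0+0+0+0+1+0+0+0+0+0+0+0+0 mod 2 = 0
  s[3] = (0000000111111110000000011111111)·(0100100111101101000000110010000) mod 2 = 0+0+0+0+0+0+0+1+1+1+1+0+1+1+0+0+0+0+0+0+0+0+0+1+0+0+1+0+0+0+0 mod 2 = 0
  s[4] = (0000000000000001111111111111111)·(0100100111101101000000110010000) mod 2 = 0+0+0+0+0+0+0+0+0+0+0+0+0+0+0+1+0+0+0+0+0+0+1+1+0+0+1+0+0+0+0 mod 2 = 0
Syndrome = 00000
s = 0: no error detected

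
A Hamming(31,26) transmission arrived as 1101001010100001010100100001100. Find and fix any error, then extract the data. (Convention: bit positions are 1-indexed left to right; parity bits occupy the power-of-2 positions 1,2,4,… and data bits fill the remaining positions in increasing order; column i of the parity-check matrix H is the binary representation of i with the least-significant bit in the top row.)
Syndrome s = H · r^T (mod 2), r = 1101001010100001010100100001100:
  s[0] = (1010101010101010101010101010101)·(1101001010100001010100100001100) mod 2 = 1+0+0+0+0+0+1+0+1+0+1+0+0+0+0+0+0+0+0+0+0+0+1+0+0+0+0+0+1+0+0 mod 2 = 0
  s[1] = (0110011001100110011001100110011)·(1101001010100001010100100001100) mod 2 = 0+1+0+0+0+0+1+0+0+0+1+0+0+0+0+0+0+1+0+0+0+0+1+0+0+0+0+0+0+0+0 mod 2 = 1
  s[2] = (0001111000011110000111100001111)·(1101001010100001010100100001100) mod 2 = 0+0+0+1+0+0+1+0+0+0+0+0+0+0+0+0+0+0+0+1+0+0+1+0+0+0+0+1+1+0+0 mod 2 = 0
  s[3] = (0000000111111110000000011111111)·(1101001010100001010100100001100) mod 2 = 0+0+0+0+0+0+0+0+1+0+1+0+0+0+0+0+0+0+0+0+0+0+0+0+0+0+0+1+1+0+0 mod 2 = 0
  s[4] = (0000000000000001111111111111111)·(1101001010100001010100100001100) mod 2 = 0+0+0+0+0+0+0+0+0+0+0+0+0+0+0+1+0+1+0+1+0+0+1+0+0+0+0+1+1+0+0 mod 2 = 0
Syndrome = 01000
Column 2 of H equals this syndrome → error at bit 2 (1-indexed).
Flip bit 2: 1101001010100001010100100001100 → 1001001010100001010100100001100
Extract data bits at positions {3,5,6,7,9,10,11,12,13,14,15,17,18,19,20,21,22,23,24,25,26,27,28,29,30,31}: 00011010000010100100001100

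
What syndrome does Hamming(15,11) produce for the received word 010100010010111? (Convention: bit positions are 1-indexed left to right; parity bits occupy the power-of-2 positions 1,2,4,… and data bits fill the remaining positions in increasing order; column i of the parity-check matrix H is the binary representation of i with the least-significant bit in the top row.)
Syndrome s = H · r^T (mod 2), r = 010100010010111:
  s[0] = (101010101010101)·(010100010010111) mod 2 = 0+0+0+0+0+0+0+0+0+0+1+0+1+0+1 mod 2 = 1
  s[1] = (011001100110011)·(010100010010111) mod 2 = 0+1+0+0+0+0+0+0+0+0+1+0+0+1+1 mod 2 = 0
  s[2] = (000111100001111)·(010100010010111) mod 2 = 0+0+0+1+0+0+0+0+0+0+0+0+1+1+1 mod 2 = 0
  s[3] = (000000011111111)·(010100010010111) mod 2 = 0+0+0+0+0+0+0+1+0+0+1+0+1+1+1 mod 2 = 1
Syndrome = 1001
Non-zero syndrome: error at position 9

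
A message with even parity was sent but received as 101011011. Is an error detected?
Sum of received bits: 1+0+1+0+1+1+0+1+1 = 6; 6 mod 2 = 0. Result is 0 → no error detected.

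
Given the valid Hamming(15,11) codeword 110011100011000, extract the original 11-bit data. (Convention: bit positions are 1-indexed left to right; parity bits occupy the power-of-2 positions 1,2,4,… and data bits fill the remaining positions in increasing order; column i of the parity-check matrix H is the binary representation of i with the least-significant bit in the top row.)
Parity bits occupy power-of-2 positions; data bits are at positions {3,5,6,7,9,10,11,12,13,14,15} (1-indexed).
Extract: c[3]=0 c[5]=1 c[6]=1 c[7]=1 c[9]=0 c[10]=0 c[11]=1 c[12]=1 c[13]=0 c[14]=0 c[15]=0
Data = 01110011000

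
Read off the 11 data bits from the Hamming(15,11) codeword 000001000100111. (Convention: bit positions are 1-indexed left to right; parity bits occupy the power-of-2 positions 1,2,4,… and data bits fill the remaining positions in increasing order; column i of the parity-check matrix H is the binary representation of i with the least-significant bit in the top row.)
Parity bits occupy power-of-2 positions; data bits are at positions {3,5,6,7,9,10,11,12,13,14,15} (1-indexed).
Extract: c[3]=0 c[5]=0 c[6]=1 c[7]=0 c[9]=0 c[10]=1 c[11]=0 c[12]=0 c[13]=1 c[14]=1 c[15]=1
Data = 00100100111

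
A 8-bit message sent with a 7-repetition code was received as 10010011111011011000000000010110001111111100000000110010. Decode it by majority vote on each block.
Split into 7-bit blocks and majority-vote each:
  block 1 = 1001001: 3 ones, 4 zeros → 0
  block 2 = 1111011: 6 ones, 1 zeros → 1
  block 3 = 0110000: 2 ones, 5 zeros → 0
  block 4 = 0000001: 1 ones, 6 zeros → 0
  block 5 = 0110001: 3 ones, 4 zeros → 0
  block 6 = 1111111: 7 ones, 0 zeros → 1
  block 7 = 0000000: 0 ones, 7 zeros → 0
  block 8 = 0110010: 3 ones, 4 zeros → 0
Decoded = 01000100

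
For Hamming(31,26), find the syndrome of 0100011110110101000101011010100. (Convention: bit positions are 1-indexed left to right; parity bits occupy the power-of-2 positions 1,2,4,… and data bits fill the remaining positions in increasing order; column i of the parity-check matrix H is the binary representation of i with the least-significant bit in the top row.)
Syndrome s = H · r^T (mod 2), r = 0100011110110101000101011010100:
  s[0] = (1010101010101010101010101010101)·(0100011110110101000101011010100) mod 2 = 0+0+0+0+0+0+1+0+1+0+1+0+0+0+0+0+0+0+0+0+0+0+0+0+1+0+1+0+1+0+0 mod 2 = 0
  s[1] = (0110011001100110011001100110011)·(0100011110110101000101011010100) mod 2 = 0+1+0+0+0+1+1+0+0+0+1+0+0+1+0+0+0+0+0+0+0+1+0+0+0+0+1+0+0+0+0 mod 2 = 1
  s[2] = (0001111000011110000111100001111)·(0100011110110101000101011010100) mod 2 = 0+0+0+0+0+1+1+0+0+0+0+1+0+1+0+0+0+0+0+1+0+1+0+0+0+0+0+0+1+0+0 mod 2 = 1
  s[3] = (0000000111111110000000011111111)·(0100011110110101000101011010100) mod 2 = 0+0+0+0+0+0+0+1+1+0+1+1+0+1+0+0+0+0+0+0+0+0+0+1+1+0+1+0+1+0+0 mod 2 = 1
  s[4] = (0000000000000001111111111111111)·(0100011110110101000101011010100) mod 2 = 0+0+0+0+0+0+0+0+0+0+0+0+0+0+0+1+0+0+0+1+0+1+0+1+1+0+1+0+1+0+0 mod 2 = 1
Syndrome = 01111
Non-zero syndrome: error at position 30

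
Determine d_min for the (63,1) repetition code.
d_min = 63 (the only two codewords are 0…0 and 1…1, differing in all 63 positions).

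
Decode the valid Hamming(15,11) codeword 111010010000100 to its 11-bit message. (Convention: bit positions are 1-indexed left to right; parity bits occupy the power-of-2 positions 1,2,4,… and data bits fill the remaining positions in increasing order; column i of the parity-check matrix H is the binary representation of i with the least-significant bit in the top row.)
Parity bits occupy power-of-2 positions; data bits are at positions {3,5,6,7,9,10,11,12,13,14,15} (1-indexed).
Extract: c[3]=1 c[5]=1 c[6]=0 c[7]=0 c[9]=0 c[10]=0 c[11]=0 c[12]=0 c[13]=1 c[14]=0 c[15]=0
Data = 11000000100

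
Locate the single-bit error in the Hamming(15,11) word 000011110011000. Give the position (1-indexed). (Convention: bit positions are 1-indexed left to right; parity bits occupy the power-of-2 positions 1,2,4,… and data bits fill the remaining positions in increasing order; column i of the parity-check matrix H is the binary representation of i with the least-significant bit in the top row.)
Syndrome s = H · r^T (mod 2), r = 000011110011000:
  s[0] = (101010101010101)·(000011110011000) mod 2 = 0+0+0+0+1+0+1+0+0+0+1+0+0+0+0 mod 2 = 1
  s[1] = (011001100110011)·(000011110011000) mod 2 = 0+0+0+0+0+1+1+0+0+0+1+0+0+0+0 mod 2 = 1
  s[2] = (000111100001111)·(000011110011000) mod 2 = 0+0+0+0+1+1+1+0+0+0+0+1+0+0+0 mod 2 = 0
  s[3] = (000000011111111)·(000011110011000) mod 2 = 0+0+0+0+0+0+0+1+0+0+1+1+0+0+0 mod 2 = 1
Syndrome = 1101
Column i of H is the binary representation of i, so the syndrome is the binary index of the flipped bit.
Read s = 1101 with s[0] as LSB: 1·2^0 + 1·2^1 + 0·2^2 + 1·2^3 = 11.
Error is at bit position 11.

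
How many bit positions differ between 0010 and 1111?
XOR = 1101, count of 1s = 3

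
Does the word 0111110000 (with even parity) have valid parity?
Sum of all bits: 0+1+1+1+1+1+0+0+0+0 = 5; 5 mod 2 = 1. Result is 1 → parity error detected.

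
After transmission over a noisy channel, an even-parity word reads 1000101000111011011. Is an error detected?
Sum of received bits: 1+0+0+0+1+0+1+0+0+0+1+1+1+0+1+1+0+1+1 = 10; 10 mod 2 = 0. Result is 0 → no error detected.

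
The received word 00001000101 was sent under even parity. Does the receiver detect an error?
Sum of received bits: 0+0+0+0+1+0+0+0+1+0+1 = 3; 3 mod 2 = 1. Result is 1 ≠ 0 → error detected.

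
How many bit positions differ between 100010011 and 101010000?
XOR = 001000011, count of 1s = 3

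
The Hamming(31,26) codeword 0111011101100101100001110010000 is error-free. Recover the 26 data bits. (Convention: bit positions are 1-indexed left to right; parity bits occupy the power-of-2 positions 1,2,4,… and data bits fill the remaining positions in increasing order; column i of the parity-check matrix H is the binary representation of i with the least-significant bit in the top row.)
Parity bits occupy power-of-2 positions; data bits are at positions {3,5,6,7,9,10,11,12,13,14,15,17,18,19,20,21,22,23,24,25,26,27,28,29,30,31} (1-indexed).
Extract: c[3]=1 c[5]=0 c[6]=1 c[7]=1 c[9]=0 c[10]=1 c[11]=1 c[12]=0 c[13]=0 c[14]=1 c[15]=0 c[17]=1 c[18]=0 c[19]=0 c[20]=0 c[21]=0 c[22]=1 c[23]=1 c[24]=1 c[25]=0 c[26]=0 c[27]=1 c[28]=0 c[29]=0 c[30]=0 c[31]=0
Data = 10110110010100001110010000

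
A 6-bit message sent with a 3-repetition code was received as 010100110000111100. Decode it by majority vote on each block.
Split into 3-bit blocks and majority-vote each:
  block 1 = 010: 1 ones, 2 zeros → 0
  block 2 = 100: 1 ones, 2 zeros → 0
  block 3 = 110: 2 ones, 1 zeros → 1
  block 4 = 000: 0 ones, 3 zeros → 0
  block 5 = 111: 3 ones, 0 zeros → 1
  block 6 = 100: 1 ones, 2 zeros → 0
Decoded = 001010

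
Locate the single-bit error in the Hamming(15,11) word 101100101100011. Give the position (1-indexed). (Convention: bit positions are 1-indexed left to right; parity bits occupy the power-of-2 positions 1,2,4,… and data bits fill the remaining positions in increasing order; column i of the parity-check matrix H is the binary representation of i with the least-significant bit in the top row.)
Syndrome s = H · r^T (mod 2), r = 101100101100011:
  s[0] = (101010101010101)·(101100101100011) mod 2 = 1+0+1+0+0+0+1+0+1+0+0+0+0+0+1 mod 2 = 1
  s[1] = (011001100110011)·(101100101100011) mod 2 = 0+0+1+0+0+0+1+0+0+1+0+0+0+1+1 mod 2 = 1
  s[2] = (000111100001111)·(101100101100011) mod 2 = 0+0+0+1+0+0+1+0+0+0+0+0+0+1+1 mod 2 = 0
  s[3] = (000000011111111)·(101100101100011) mod 2 = 0+0+0+0+0+0+0+0+1+1+0+0+0+1+1 mod 2 = 0
Syndrome = 1100
Column i of H is the binary representation of i, so the syndrome is the binary index of the flipped bit.
Read s = 1100 with s[0] as LSB: 1·2^0 + 1·2^1 + 0·2^2 + 0·2^3 = 3.
Error is at bit position 3.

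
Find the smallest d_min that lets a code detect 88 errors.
Detecting e errors requires d_min ≥ e + 1 = 88 + 1 = 89.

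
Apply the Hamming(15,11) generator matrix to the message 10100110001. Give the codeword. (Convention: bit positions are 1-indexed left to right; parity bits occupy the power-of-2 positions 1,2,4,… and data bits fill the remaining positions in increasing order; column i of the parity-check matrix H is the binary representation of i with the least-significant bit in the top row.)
Codeword c = d · G (mod 2), d = 10100110001:
  c[0] = d·G[:,0] = (10100110001)·(11011010101) mod 2 = 1+0+0+0+0+0+1+0+0+0+1 mod 2 = 1
  c[1] = d·G[:,1] = (10100110001)·(10110110011) mod 2 = 1+0+1+0+0+1+1+0+0+0+1 mod 2 = 1
  c[2] = d·G[:,2] = (10100110001)·(10000000000) mod 2 = 1+0+0+0+0+0+0+0+0+0+0 mod 2 = 1
  c[3] = d·G[:,3] = (10100110001)·(01110001111) mod 2 = 0+0+1+0+0+0+0+0+0+0+1 mod 2 = 0
  c[4] = d·G[:,4] = (10100110001)·(01000000000) mod 2 = 0+0+0+0+0+0+0+0+0+0+0 mod 2 = 0
  c[5] = d·G[:,5] = (10100110001)·(00100000000) mod 2 = 0+0+1+0+0+0+0+0+0+0+0 mod 2 = 1
  c[6] = d·G[:,6] = (10100110001)·(00010000000) mod 2 = 0+0+0+0+0+0+0+0+0+0+0 mod 2 = 0
  c[7] = d·G[:,7] = (10100110001)·(00001111111) mod 2 = 0+0+0+0+0+1+1+0+0+0+1 mod 2 = 1
  c[8] = d·G[:,8] = (10100110001)·(00001000000) mod 2 = 0+0+0+0+0+0+0+0+0+0+0 mod 2 = 0
  c[9] = d·G[:,9] = (10100110001)·(00000100000) mod 2 = 0+0+0+0+0+1+0+0+0+0+0 mod 2 = 1
  c[10] = d·G[:,10] = (10100110001)·(00000010000) mod 2 = 0+0+0+0+0+0+1+0+0+0+0 mod 2 = 1
  c[11] = d·G[:,11] = (10100110001)·(00000001000) mod 2 = 0+0+0+0+0+0+0+0+0+0+0 mod 2 = 0
  c[12] = d·G[:,12] = (10100110001)·(00000000100) mod 2 = 0+0+0+0+0+0+0+0+0+0+0 mod 2 = 0
  c[13] = d·G[:,13] = (10100110001)·(00000000010) mod 2 = 0+0+0+0+0+0+0+0+0+0+0 mod 2 = 0
  c[14] = d·G[:,14] = (10100110001)·(00000000001) mod 2 = 0+0+0+0+0+0+0+0+0+0+1 mod 2 = 1
Codeword = 111001010110001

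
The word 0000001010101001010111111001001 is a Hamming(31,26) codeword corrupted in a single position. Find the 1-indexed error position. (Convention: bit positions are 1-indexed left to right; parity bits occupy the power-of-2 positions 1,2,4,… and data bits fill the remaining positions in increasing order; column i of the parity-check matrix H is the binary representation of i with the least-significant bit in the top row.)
Syndrome s = H · r^T (mod 2), r = 0000001010101001010111111001001:
  s[0] = (1010101010101010101010101010101)·(0000001010101001010111111001001) mod 2 = 0+0+0+0+0+0+1+0+1+0+1+0+1+0+0+0+0+0+0+0+1+0+1+0+1+0+0+0+0+0+1 mod 2 = 0
  s[1] = (0110011001100110011001100110011)·(0000001010101001010111111001001) mod 2 = 0+0+0+0+0+0+1+0+0+0+1+0+0+0+0+0+0+1+0+0+0+1+1+0+0+0+0+0+0+0+1 mod 2 = 0
  s[2] = (0001111000011110000111100001111)·(0000001010101001010111111001001) mod 2 = 0+0+0+0+0+0+1+0+0+0+0+0+1+0+0+0+0+0+0+1+1+1+1+0+0+0+0+1+0+0+1 mod 2 = 0
  s[3] = (0000000111111110000000011111111)·(0000001010101001010111111001001) mod 2 = 0+0+0+0+0+0+0+0+1+0+1+0+1+0+0+0+0+0+0+0+0+0+0+1+1+0+0+1+0+0+1 mod 2 = 1
  s[4] = (0000000000000001111111111111111)·(0000001010101001010111111001001) mod 2 = 0+0+0+0+0+0+0+0+0+0+0+0+0+0+0+1+0+1+0+1+1+1+1+1+1+0+0+1+0+0+1 mod 2 = 0
Syndrome = 00010
Column i of H is the binary representation of i, so the syndrome is the binary index of the flipped bit.
Read s = 00010 with s[0] as LSB: 0·2^0 + 0·2^1 + 0·2^2 + 1·2^3 + 0·2^4 = 8.
Error is at bit position 8.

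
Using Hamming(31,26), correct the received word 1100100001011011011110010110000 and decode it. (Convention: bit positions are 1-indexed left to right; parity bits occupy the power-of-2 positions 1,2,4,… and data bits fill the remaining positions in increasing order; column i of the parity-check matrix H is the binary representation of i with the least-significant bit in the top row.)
Syndrome s = H · r^T (mod 2), r = 1100100001011011011110010110000:
  s[0] = (1010101010101010101010101010101)·(1100100001011011011110010110000) mod 2 = 1+0+0+0+1+0+0+0+0+0+0+0+1+0+1+0+0+0+1+0+1+0+0+0+0+0+1+0+0+0+0 mod 2 = 1
  s[1] = (0110011001100110011001100110011)·(1100100001011011011110010110000) mod 2 = 0+1+0+0+0+0+0+0+0+1+0+0+0+0+1+0+0+1+1+0+0+0+0+0+0+1+1+0+0+0+0 mod 2 = 1
  s[2] = (0001111000011110000111100001111)·(1100100001011011011110010110000) mod 2 = 0+0+0+0+1+0+0+0+0+0+0+1+1+0+1+0+0+0+0+1+1+0+0+0+0+0+0+0+0+0+0 mod 2 = 0
  s[3] = (0000000111111110000000011111111)·(1100100001011011011110010110000) mod 2 = 0+0+0+0+0+0+0+0+0+1+0+1+1+0+1+0+0+0+0+0+0+0+0+1+0+1+1+0+0+0+0 mod 2 = 1
  s[4] = (0000000000000001111111111111111)·(1100100001011011011110010110000) mod 2 = 0+0+0+0+0+0+0+0+0+0+0+0+0+0+0+1+0+1+1+1+1+0+0+1+0+1+1+0+0+0+0 mod 2 = 0
Syndrome = 11010
Column 11 of H equals this syndrome → error at bit 11 (1-indexed).
Flip bit 11: 1100100001011011011110010110000 → 1100100001111011011110010110000
Extract data bits at positions {3,5,6,7,9,10,11,12,13,14,15,17,18,19,20,21,22,23,24,25,26,27,28,29,30,31}: 01000111101011110010110000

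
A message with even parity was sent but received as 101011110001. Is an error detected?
Sum of received bits: 1+0+1+0+1+1+1+1+0+0+0+1 = 7; 7 mod 2 = 1. Result is 1 ≠ 0 → error detected.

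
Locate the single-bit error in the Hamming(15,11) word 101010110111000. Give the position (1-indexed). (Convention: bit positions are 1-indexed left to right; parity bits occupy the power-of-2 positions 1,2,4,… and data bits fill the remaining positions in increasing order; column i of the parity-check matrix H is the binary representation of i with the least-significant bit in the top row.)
Syndrome s = H · r^T (mod 2), r = 101010110111000:
  s[0] = (101010101010101)·(101010110111000) mod 2 = 1+0+1+0+1+0+1+0+0+0+1+0+0+0+0 mod 2 = 1
  s[1] = (011001100110011)·(101010110111000) mod 2 = 0+0+1+0+0+0+1+0+0+1+1+0+0+0+0 mod 2 = 0
  s[2] = (000111100001111)·(101010110111000) mod 2 = 0+0+0+0+1+0+1+0+0+0+0+1+0+0+0 mod 2 = 1
  s[3] = (000000011111111)·(101010110111000) mod 2 = 0+0+0+0+0+0+0+1+0+1+1+1+0+0+0 mod 2 = 0
Syndrome = 1010
Column i of H is the binary representation of i, so the syndrome is the binary index of the flipped bit.
Read s = 1010 with s[0] as LSB: 1·2^0 + 0·2^1 + 1·2^2 + 0·2^3 = 5.
Error is at bit position 5.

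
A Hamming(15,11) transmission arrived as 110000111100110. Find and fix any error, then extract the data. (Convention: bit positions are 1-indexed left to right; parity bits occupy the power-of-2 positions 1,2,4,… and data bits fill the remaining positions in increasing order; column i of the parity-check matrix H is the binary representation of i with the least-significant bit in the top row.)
Syndrome s = H · r^T (mod 2), r = 110000111100110:
  s[0] = (101010101010101)·(110000111100110) mod 2 = 1+0+0+0+0+0+1+0+1+0+0+0+1+0+0 mod 2 = 0
  s[1] = (011001100110011)·(110000111100110) mod 2 = 0+1+0+0+0+0+1+0+0+1+0+0+0+1+0 mod 2 = 0
  s[2] = (000111100001111)·(110000111100110) mod 2 = 0+0+0+0+0+0+1+0+0+0+0+0+1+1+0 mod 2 = 1
  s[3] = (000000011111111)·(110000111100110) mod 2 = 0+0+0+0+0+0+0+1+1+1+0+0+1+1+0 mod 2 = 1
Syndrome = 0011
Column 12 of H equals this syndrome → error at bit 12 (1-indexed).
Flip bit 12: 110000111100110 → 110000111101110
Extract data bits at positions {3,5,6,7,9,10,11,12,13,14,15}: 00011101110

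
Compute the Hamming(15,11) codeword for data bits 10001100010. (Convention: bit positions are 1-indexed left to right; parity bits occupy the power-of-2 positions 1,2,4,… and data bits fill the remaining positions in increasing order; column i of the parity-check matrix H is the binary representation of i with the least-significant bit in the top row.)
Codeword c = d · G (mod 2), d = 10001100010:
  c[0] = d·G[:,0] = (10001100010)·(11011010101) mod 2 = 1+0+0+0+1+0+0+0+0+0+0 mod 2 = 0
  c[1] = d·G[:,1] = (10001100010)·(10110110011) mod 2 = 1+0+0+0+0+1+0+0+0+1+0 mod 2 = 1
  c[2] = d·G[:,2] = (10001100010)·(10000000000) mod 2 = 1+0+0+0+0+0+0+0+0+0+0 mod 2 = 1
  c[3] = d·G[:,3] = (10001100010)·(01110001111) mod 2 = 0+0+0+0+0+0+0+0+0+1+0 mod 2 = 1
  c[4] = d·G[:,4] = (10001100010)·(01000000000) mod 2 = 0+0+0+0+0+0+0+0+0+0+0 mod 2 = 0
  c[5] = d·G[:,5] = (10001100010)·(00100000000) mod 2 = 0+0+0+0+0+0+0+0+0+0+0 mod 2 = 0
  c[6] = d·G[:,6] = (10001100010)·(00010000000) mod 2 = 0+0+0+0+0+0+0+0+0+0+0 mod 2 = 0
  c[7] = d·G[:,7] = (10001100010)·(00001111111) mod 2 = 0+0+0+0+1+1+0+0+0+1+0 mod 2 = 1
  c[8] = d·G[:,8] = (10001100010)·(00001000000) mod 2 = 0+0+0+0+1+0+0+0+0+0+0 mod 2 = 1
  c[9] = d·G[:,9] = (10001100010)·(00000100000) mod 2 = 0+0+0+0+0+1+0+0+0+0+0 mod 2 = 1
  c[10] = d·G[:,10] = (10001100010)·(00000010000) mod 2 = 0+0+0+0+0+0+0+0+0+0+0 mod 2 = 0
  c[11] = d·G[:,11] = (10001100010)·(00000001000) mod 2 = 0+0+0+0+0+0+0+0+0+0+0 mod 2 = 0
  c[12] = d·G[:,12] = (10001100010)·(00000000100) mod 2 = 0+0+0+0+0+0+0+0+0+0+0 mod 2 = 0
  c[13] = d·G[:,13] = (10001100010)·(00000000010) mod 2 = 0+0+0+0+0+0+0+0+0+1+0 mod 2 = 1
  c[14] = d·G[:,14] = (10001100010)·(00000000001) mod 2 = 0+0+0+0+0+0+0+0+0+0+0 mod 2 = 0
Codeword = 011100011100010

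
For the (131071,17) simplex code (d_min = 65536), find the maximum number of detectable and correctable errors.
Detection only: up to d_min − 1 = 65535 errors.
Correction: up to ⌊(d_min − 1)/2⌋ = ⌊65535/2⌋ = 32767 errors.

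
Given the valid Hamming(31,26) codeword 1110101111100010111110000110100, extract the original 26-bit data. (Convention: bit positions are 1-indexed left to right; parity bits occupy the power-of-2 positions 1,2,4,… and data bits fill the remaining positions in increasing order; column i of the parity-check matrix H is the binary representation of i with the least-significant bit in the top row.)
Parity bits occupy power-of-2 positions; data bits are at positions {3,5,6,7,9,10,11,12,13,14,15,17,18,19,20,21,22,23,24,25,26,27,28,29,30,31} (1-indexed).
Extract: c[3]=1 c[5]=1 c[6]=0 c[7]=1 c[9]=1 c[10]=1 c[11]=1 c[12]=0 c[13]=0 c[14]=0 c[15]=1 c[17]=1 c[18]=1 c[19]=1 c[20]=1 c[21]=1 c[22]=0 c[23]=0 c[24]=0 c[25]=0 c[26]=1 c[27]=1 c[28]=0 c[29]=1 c[30]=0 c[31]=0
Data = 11011110001111110000110100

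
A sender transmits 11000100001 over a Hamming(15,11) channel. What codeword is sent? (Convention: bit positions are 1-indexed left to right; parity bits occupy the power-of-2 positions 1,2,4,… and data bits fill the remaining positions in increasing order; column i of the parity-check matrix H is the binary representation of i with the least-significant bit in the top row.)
Codeword c = d · G (mod 2), d = 11000100001:
  c[0] = d·G[:,0] = (11000100001)·(11011010101) mod 2 = 1+1+0+0+0+0+0+0+0+0+1 mod 2 = 1
  c[1] = d·G[:,1] = (11000100001)·(10110110011) mod 2 = 1+0+0+0+0+1+0+0+0+0+1 mod 2 = 1
  c[2] = d·G[:,2] = (11000100001)·(10000000000) mod 2 = 1+0+0+0+0+0+0+0+0+0+0 mod 2 = 1
  c[3] = d·G[:,3] = (11000100001)·(01110001111) mod 2 = 0+1+0+0+0+0+0+0+0+0+1 mod 2 = 0
  c[4] = d·G[:,4] = (11000100001)·(01000000000) mod 2 = 0+1+0+0+0+0+0+0+0+0+0 mod 2 = 1
  c[5] = d·G[:,5] = (11000100001)·(00100000000) mod 2 = 0+0+0+0+0+0+0+0+0+0+0 mod 2 = 0
  c[6] = d·G[:,6] = (11000100001)·(00010000000) mod 2 = 0+0+0+0+0+0+0+0+0+0+0 mod 2 = 0
  c[7] = d·G[:,7] = (11000100001)·(00001111111) mod 2 = 0+0+0+0+0+1+0+0+0+0+1 mod 2 = 0
  c[8] = d·G[:,8] = (11000100001)·(00001000000) mod 2 = 0+0+0+0+0+0+0+0+0+0+0 mod 2 = 0
  c[9] = d·G[:,9] = (11000100001)·(00000100000) mod 2 = 0+0+0+0+0+1+0+0+0+0+0 mod 2 = 1
  c[10] = d·G[:,10] = (11000100001)·(00000010000) mod 2 = 0+0+0+0+0+0+0+0+0+0+0 mod 2 = 0
  c[11] = d·G[:,11] = (11000100001)·(00000001000) mod 2 = 0+0+0+0+0+0+0+0+0+0+0 mod 2 = 0
  c[12] = d·G[:,12] = (11000100001)·(00000000100) mod 2 = 0+0+0+0+0+0+0+0+0+0+0 mod 2 = 0
  c[13] = d·G[:,13] = (11000100001)·(00000000010) mod 2 = 0+0+0+0+0+0+0+0+0+0+0 mod 2 = 0
  c[14] = d·G[:,14] = (11000100001)·(00000000001) mod 2 = 0+0+0+0+0+0+0+0+0+0+1 mod 2 = 1
Codeword = 111010000100001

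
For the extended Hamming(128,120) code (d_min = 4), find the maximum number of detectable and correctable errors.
Detection only: up to d_min − 1 = 3 errors.
Correction: up to ⌊(d_min − 1)/2⌋ = ⌊3/2⌋ = 1 errors.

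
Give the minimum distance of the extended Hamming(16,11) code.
d_min = 4 (adding an overall parity bit to Hamming(15,11) raises d_min from 3 to 4).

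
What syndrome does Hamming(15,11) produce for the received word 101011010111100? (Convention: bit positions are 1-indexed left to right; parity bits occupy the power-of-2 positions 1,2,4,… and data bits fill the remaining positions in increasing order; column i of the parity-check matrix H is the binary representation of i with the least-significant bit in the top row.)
Syndrome s = H · r^T (mod 2), r = 101011010111100:
  s[0] = (101010101010101)·(101011010111100) mod 2 = 1+0+1+0+1+0+0+0+0+0+1+0+1+0+0 mod 2 = 1
  s[1] = (011001100110011)·(101011010111100) mod 2 = 0+0+1+0+0+1+0+0+0+1+1+0+0+0+0 mod 2 = 0
  s[2] = (000111100001111)·(101011010111100) mod 2 = 0+0+0+0+1+1+0+0+0+0+0+1+1+0+0 mod 2 = 0
  s[3] = (000000011111111)·(101011010111100) mod 2 = 0+0+0+0+0+0+0+1+0+1+1+1+1+0+0 mod 2 = 1
Syndrome = 1001
Non-zero syndrome: error at position 9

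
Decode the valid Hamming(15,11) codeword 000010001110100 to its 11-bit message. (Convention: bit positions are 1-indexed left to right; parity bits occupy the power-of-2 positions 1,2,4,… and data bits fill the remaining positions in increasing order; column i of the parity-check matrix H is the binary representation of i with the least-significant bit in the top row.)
Parity bits occupy power-of-2 positions; data bits are at positions {3,5,6,7,9,10,11,12,13,14,15} (1-indexed).
Extract: c[3]=0 c[5]=1 c[6]=0 c[7]=0 c[9]=1 c[10]=1 c[11]=1 c[12]=0 c[13]=1 c[14]=0 c[15]=0
Data = 01001110100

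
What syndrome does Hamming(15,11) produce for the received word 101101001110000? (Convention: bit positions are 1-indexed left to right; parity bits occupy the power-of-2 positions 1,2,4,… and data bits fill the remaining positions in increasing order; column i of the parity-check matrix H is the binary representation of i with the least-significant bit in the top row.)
Syndrome s = H · r^T (mod 2), r = 101101001110000:
  s[0] = (101010101010101)·(101101001110000) mod 2 = 1+0+1+0+0+0+0+0+1+0+1+0+0+0+0 mod 2 = 0
  s[1] = (011001100110011)·(101101001110000) mod 2 = 0+0+1+0+0+1+0+0+0+1+1+0+0+0+0 mod 2 = 0
  s[2] = (000111100001111)·(101101001110000) mod 2 = 0+0+0+1+0+1+0+0+0+0+0+0+0+0+0 mod 2 = 0
  s[3] = (000000011111111)·(101101001110000) mod 2 = 0+0+0+0+0+0+0+0+1+1+1+0+0+0+0 mod 2 = 1
Syndrome = 0001
Non-zero syndrome: error at position 8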